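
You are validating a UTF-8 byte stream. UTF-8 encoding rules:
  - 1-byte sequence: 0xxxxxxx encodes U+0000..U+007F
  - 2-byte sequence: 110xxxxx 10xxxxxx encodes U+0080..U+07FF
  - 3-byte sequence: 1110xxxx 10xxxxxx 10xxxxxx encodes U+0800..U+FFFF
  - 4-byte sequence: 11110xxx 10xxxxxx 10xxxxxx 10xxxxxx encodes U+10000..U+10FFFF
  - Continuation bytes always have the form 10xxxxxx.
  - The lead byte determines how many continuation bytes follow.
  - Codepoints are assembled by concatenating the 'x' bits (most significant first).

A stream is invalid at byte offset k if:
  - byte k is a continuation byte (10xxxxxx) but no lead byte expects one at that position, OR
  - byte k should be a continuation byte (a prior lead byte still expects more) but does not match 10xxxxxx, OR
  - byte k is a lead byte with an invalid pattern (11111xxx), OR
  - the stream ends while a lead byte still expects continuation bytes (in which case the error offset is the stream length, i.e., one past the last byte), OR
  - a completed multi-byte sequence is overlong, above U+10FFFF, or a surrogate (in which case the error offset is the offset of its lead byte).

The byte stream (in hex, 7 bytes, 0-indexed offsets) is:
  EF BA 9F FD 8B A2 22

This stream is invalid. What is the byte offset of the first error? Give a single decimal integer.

Answer: 3

Derivation:
Byte[0]=EF: 3-byte lead, need 2 cont bytes. acc=0xF
Byte[1]=BA: continuation. acc=(acc<<6)|0x3A=0x3FA
Byte[2]=9F: continuation. acc=(acc<<6)|0x1F=0xFE9F
Completed: cp=U+FE9F (starts at byte 0)
Byte[3]=FD: INVALID lead byte (not 0xxx/110x/1110/11110)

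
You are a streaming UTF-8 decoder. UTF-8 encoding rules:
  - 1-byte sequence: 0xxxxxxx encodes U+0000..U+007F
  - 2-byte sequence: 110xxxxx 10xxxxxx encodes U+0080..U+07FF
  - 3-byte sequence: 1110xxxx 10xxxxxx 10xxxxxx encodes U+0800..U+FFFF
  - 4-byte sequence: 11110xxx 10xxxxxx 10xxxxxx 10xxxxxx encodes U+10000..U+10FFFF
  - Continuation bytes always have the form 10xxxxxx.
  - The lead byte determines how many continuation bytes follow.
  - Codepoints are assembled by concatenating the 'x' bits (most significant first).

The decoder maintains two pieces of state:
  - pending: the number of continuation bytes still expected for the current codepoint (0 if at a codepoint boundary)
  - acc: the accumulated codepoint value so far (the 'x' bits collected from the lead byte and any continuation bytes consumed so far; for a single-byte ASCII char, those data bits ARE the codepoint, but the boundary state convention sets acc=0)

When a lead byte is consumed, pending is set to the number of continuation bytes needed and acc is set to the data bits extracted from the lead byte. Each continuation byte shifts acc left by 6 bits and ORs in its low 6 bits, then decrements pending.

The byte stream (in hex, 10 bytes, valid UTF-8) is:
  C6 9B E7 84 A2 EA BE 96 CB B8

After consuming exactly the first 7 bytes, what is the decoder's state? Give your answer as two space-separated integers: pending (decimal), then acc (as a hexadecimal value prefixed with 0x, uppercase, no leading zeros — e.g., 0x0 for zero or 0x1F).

Byte[0]=C6: 2-byte lead. pending=1, acc=0x6
Byte[1]=9B: continuation. acc=(acc<<6)|0x1B=0x19B, pending=0
Byte[2]=E7: 3-byte lead. pending=2, acc=0x7
Byte[3]=84: continuation. acc=(acc<<6)|0x04=0x1C4, pending=1
Byte[4]=A2: continuation. acc=(acc<<6)|0x22=0x7122, pending=0
Byte[5]=EA: 3-byte lead. pending=2, acc=0xA
Byte[6]=BE: continuation. acc=(acc<<6)|0x3E=0x2BE, pending=1

Answer: 1 0x2BE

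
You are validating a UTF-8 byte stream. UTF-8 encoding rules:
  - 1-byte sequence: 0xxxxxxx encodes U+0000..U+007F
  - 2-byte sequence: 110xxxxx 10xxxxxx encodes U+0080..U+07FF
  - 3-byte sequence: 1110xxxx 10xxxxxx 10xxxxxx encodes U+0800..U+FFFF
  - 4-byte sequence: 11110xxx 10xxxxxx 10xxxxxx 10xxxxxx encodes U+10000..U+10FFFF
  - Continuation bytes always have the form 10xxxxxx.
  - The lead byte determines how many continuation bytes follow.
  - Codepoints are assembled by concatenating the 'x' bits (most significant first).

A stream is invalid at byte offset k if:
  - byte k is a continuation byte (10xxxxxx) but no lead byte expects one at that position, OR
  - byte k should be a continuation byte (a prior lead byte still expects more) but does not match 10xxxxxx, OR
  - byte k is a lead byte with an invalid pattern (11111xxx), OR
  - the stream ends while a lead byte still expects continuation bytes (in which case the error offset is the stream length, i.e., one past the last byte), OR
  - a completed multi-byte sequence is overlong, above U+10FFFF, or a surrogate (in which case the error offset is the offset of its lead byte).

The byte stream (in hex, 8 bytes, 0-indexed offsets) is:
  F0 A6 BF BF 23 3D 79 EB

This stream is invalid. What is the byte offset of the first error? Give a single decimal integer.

Byte[0]=F0: 4-byte lead, need 3 cont bytes. acc=0x0
Byte[1]=A6: continuation. acc=(acc<<6)|0x26=0x26
Byte[2]=BF: continuation. acc=(acc<<6)|0x3F=0x9BF
Byte[3]=BF: continuation. acc=(acc<<6)|0x3F=0x26FFF
Completed: cp=U+26FFF (starts at byte 0)
Byte[4]=23: 1-byte ASCII. cp=U+0023
Byte[5]=3D: 1-byte ASCII. cp=U+003D
Byte[6]=79: 1-byte ASCII. cp=U+0079
Byte[7]=EB: 3-byte lead, need 2 cont bytes. acc=0xB
Byte[8]: stream ended, expected continuation. INVALID

Answer: 8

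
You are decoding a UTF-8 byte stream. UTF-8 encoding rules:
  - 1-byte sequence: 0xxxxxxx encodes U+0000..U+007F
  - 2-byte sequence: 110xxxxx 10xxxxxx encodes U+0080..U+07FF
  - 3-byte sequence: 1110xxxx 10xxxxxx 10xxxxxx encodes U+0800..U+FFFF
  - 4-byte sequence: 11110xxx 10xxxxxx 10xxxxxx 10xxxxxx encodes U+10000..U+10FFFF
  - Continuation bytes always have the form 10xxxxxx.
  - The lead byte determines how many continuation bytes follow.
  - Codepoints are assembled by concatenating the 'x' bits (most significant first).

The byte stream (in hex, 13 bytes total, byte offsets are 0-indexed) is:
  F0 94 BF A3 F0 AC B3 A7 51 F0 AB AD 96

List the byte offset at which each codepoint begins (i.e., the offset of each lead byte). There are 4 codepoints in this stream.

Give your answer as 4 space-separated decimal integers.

Answer: 0 4 8 9

Derivation:
Byte[0]=F0: 4-byte lead, need 3 cont bytes. acc=0x0
Byte[1]=94: continuation. acc=(acc<<6)|0x14=0x14
Byte[2]=BF: continuation. acc=(acc<<6)|0x3F=0x53F
Byte[3]=A3: continuation. acc=(acc<<6)|0x23=0x14FE3
Completed: cp=U+14FE3 (starts at byte 0)
Byte[4]=F0: 4-byte lead, need 3 cont bytes. acc=0x0
Byte[5]=AC: continuation. acc=(acc<<6)|0x2C=0x2C
Byte[6]=B3: continuation. acc=(acc<<6)|0x33=0xB33
Byte[7]=A7: continuation. acc=(acc<<6)|0x27=0x2CCE7
Completed: cp=U+2CCE7 (starts at byte 4)
Byte[8]=51: 1-byte ASCII. cp=U+0051
Byte[9]=F0: 4-byte lead, need 3 cont bytes. acc=0x0
Byte[10]=AB: continuation. acc=(acc<<6)|0x2B=0x2B
Byte[11]=AD: continuation. acc=(acc<<6)|0x2D=0xAED
Byte[12]=96: continuation. acc=(acc<<6)|0x16=0x2BB56
Completed: cp=U+2BB56 (starts at byte 9)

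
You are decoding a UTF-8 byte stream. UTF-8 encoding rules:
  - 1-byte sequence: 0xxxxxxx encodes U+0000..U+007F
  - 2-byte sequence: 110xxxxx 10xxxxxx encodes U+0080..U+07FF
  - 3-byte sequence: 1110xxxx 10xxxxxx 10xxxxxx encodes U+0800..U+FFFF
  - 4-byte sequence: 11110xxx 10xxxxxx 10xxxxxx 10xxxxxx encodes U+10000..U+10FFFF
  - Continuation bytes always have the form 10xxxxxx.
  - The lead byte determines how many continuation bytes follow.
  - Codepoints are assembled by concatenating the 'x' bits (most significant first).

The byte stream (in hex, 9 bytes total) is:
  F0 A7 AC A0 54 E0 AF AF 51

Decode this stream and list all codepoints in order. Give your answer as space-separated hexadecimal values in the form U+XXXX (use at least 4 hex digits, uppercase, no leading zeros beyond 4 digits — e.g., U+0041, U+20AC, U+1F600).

Answer: U+27B20 U+0054 U+0BEF U+0051

Derivation:
Byte[0]=F0: 4-byte lead, need 3 cont bytes. acc=0x0
Byte[1]=A7: continuation. acc=(acc<<6)|0x27=0x27
Byte[2]=AC: continuation. acc=(acc<<6)|0x2C=0x9EC
Byte[3]=A0: continuation. acc=(acc<<6)|0x20=0x27B20
Completed: cp=U+27B20 (starts at byte 0)
Byte[4]=54: 1-byte ASCII. cp=U+0054
Byte[5]=E0: 3-byte lead, need 2 cont bytes. acc=0x0
Byte[6]=AF: continuation. acc=(acc<<6)|0x2F=0x2F
Byte[7]=AF: continuation. acc=(acc<<6)|0x2F=0xBEF
Completed: cp=U+0BEF (starts at byte 5)
Byte[8]=51: 1-byte ASCII. cp=U+0051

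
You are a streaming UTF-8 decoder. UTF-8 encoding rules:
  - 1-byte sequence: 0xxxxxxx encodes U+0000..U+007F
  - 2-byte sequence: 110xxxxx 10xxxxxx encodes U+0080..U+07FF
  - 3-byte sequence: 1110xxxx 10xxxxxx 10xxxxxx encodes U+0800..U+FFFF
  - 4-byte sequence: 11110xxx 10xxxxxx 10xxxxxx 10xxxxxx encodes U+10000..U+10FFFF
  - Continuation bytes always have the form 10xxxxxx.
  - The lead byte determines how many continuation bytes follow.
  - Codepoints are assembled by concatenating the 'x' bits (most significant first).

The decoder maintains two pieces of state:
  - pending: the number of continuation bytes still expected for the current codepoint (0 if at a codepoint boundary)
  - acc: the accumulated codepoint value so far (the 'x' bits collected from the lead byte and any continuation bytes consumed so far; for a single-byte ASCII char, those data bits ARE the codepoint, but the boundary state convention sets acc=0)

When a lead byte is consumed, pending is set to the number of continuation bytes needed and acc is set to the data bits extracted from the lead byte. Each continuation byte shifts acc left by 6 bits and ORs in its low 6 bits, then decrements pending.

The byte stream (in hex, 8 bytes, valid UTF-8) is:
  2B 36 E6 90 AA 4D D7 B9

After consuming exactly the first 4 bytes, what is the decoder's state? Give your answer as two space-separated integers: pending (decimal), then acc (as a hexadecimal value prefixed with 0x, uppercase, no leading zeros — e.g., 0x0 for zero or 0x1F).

Answer: 1 0x190

Derivation:
Byte[0]=2B: 1-byte. pending=0, acc=0x0
Byte[1]=36: 1-byte. pending=0, acc=0x0
Byte[2]=E6: 3-byte lead. pending=2, acc=0x6
Byte[3]=90: continuation. acc=(acc<<6)|0x10=0x190, pending=1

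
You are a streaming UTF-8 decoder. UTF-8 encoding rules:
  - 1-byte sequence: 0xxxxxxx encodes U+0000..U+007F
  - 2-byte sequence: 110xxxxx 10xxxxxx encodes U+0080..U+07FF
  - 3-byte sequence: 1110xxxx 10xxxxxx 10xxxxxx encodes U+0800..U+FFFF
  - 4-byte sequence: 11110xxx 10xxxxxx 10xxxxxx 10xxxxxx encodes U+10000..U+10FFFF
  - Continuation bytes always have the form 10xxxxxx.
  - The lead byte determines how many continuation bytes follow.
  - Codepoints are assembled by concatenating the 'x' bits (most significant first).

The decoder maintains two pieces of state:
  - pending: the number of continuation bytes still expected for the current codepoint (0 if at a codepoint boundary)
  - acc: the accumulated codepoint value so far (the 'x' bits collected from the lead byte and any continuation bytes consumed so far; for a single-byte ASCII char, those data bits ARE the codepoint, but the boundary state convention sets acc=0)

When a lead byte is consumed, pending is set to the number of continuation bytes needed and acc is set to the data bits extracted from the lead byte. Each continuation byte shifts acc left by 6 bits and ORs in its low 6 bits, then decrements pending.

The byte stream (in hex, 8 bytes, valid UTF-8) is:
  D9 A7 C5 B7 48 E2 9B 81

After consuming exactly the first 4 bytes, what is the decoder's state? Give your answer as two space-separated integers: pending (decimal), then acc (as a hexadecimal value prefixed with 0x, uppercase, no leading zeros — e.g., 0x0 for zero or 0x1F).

Byte[0]=D9: 2-byte lead. pending=1, acc=0x19
Byte[1]=A7: continuation. acc=(acc<<6)|0x27=0x667, pending=0
Byte[2]=C5: 2-byte lead. pending=1, acc=0x5
Byte[3]=B7: continuation. acc=(acc<<6)|0x37=0x177, pending=0

Answer: 0 0x177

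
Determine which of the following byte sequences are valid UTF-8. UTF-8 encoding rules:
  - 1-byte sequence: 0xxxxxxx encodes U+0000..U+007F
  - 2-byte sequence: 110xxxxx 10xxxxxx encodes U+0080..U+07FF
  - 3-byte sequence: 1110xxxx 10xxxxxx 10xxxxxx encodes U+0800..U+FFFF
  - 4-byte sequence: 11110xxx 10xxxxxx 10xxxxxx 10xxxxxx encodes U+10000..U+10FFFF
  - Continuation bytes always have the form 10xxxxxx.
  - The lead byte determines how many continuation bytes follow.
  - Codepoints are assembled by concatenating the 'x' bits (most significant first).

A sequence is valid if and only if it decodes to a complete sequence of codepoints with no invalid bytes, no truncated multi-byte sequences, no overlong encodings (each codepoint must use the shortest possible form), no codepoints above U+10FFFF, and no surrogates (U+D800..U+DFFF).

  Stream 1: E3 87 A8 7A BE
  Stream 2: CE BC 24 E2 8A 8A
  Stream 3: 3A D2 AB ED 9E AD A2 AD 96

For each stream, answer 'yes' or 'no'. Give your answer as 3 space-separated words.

Answer: no yes no

Derivation:
Stream 1: error at byte offset 4. INVALID
Stream 2: decodes cleanly. VALID
Stream 3: error at byte offset 6. INVALID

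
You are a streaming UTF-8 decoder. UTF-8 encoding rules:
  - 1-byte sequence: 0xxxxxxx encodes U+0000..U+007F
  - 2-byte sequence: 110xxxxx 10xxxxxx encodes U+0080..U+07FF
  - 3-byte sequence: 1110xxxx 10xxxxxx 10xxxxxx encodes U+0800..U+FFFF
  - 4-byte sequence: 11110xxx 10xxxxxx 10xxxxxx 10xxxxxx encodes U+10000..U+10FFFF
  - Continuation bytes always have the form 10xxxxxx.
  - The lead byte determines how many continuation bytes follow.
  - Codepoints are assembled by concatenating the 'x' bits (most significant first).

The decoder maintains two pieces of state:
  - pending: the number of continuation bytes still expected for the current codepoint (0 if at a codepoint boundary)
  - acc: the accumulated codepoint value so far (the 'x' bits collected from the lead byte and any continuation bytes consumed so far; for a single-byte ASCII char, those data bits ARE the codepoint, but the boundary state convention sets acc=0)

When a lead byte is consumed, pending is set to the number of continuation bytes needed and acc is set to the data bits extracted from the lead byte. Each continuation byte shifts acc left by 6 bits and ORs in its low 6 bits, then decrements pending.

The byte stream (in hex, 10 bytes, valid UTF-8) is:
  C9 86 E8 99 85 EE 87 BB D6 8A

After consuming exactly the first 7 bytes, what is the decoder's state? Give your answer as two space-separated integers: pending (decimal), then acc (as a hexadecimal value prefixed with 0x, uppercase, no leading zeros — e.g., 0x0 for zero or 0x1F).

Byte[0]=C9: 2-byte lead. pending=1, acc=0x9
Byte[1]=86: continuation. acc=(acc<<6)|0x06=0x246, pending=0
Byte[2]=E8: 3-byte lead. pending=2, acc=0x8
Byte[3]=99: continuation. acc=(acc<<6)|0x19=0x219, pending=1
Byte[4]=85: continuation. acc=(acc<<6)|0x05=0x8645, pending=0
Byte[5]=EE: 3-byte lead. pending=2, acc=0xE
Byte[6]=87: continuation. acc=(acc<<6)|0x07=0x387, pending=1

Answer: 1 0x387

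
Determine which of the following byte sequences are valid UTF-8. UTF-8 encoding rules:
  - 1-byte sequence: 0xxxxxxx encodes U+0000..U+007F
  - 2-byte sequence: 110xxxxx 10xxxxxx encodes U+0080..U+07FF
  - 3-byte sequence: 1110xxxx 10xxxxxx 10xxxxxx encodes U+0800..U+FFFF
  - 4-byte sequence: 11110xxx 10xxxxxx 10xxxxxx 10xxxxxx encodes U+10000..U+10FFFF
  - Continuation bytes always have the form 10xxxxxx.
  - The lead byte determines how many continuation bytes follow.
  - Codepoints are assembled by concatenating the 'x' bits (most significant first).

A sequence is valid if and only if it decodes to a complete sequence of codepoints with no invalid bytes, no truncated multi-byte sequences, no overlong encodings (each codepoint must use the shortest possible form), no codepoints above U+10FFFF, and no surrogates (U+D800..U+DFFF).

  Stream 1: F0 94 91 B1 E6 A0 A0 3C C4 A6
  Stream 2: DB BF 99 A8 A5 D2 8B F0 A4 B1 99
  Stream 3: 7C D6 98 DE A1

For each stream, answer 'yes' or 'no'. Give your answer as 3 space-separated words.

Answer: yes no yes

Derivation:
Stream 1: decodes cleanly. VALID
Stream 2: error at byte offset 2. INVALID
Stream 3: decodes cleanly. VALID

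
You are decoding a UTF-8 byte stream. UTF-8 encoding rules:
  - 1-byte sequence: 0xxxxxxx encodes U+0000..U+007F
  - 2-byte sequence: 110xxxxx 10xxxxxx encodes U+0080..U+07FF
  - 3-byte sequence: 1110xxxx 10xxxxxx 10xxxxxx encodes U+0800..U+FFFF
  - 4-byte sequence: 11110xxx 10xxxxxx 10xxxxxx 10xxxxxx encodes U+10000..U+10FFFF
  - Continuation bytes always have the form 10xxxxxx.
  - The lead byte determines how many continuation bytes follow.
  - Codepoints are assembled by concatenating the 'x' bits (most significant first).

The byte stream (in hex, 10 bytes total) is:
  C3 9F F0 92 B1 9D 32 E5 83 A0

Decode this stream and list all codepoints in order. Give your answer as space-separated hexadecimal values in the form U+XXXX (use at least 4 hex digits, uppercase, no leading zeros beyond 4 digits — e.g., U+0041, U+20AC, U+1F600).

Answer: U+00DF U+12C5D U+0032 U+50E0

Derivation:
Byte[0]=C3: 2-byte lead, need 1 cont bytes. acc=0x3
Byte[1]=9F: continuation. acc=(acc<<6)|0x1F=0xDF
Completed: cp=U+00DF (starts at byte 0)
Byte[2]=F0: 4-byte lead, need 3 cont bytes. acc=0x0
Byte[3]=92: continuation. acc=(acc<<6)|0x12=0x12
Byte[4]=B1: continuation. acc=(acc<<6)|0x31=0x4B1
Byte[5]=9D: continuation. acc=(acc<<6)|0x1D=0x12C5D
Completed: cp=U+12C5D (starts at byte 2)
Byte[6]=32: 1-byte ASCII. cp=U+0032
Byte[7]=E5: 3-byte lead, need 2 cont bytes. acc=0x5
Byte[8]=83: continuation. acc=(acc<<6)|0x03=0x143
Byte[9]=A0: continuation. acc=(acc<<6)|0x20=0x50E0
Completed: cp=U+50E0 (starts at byte 7)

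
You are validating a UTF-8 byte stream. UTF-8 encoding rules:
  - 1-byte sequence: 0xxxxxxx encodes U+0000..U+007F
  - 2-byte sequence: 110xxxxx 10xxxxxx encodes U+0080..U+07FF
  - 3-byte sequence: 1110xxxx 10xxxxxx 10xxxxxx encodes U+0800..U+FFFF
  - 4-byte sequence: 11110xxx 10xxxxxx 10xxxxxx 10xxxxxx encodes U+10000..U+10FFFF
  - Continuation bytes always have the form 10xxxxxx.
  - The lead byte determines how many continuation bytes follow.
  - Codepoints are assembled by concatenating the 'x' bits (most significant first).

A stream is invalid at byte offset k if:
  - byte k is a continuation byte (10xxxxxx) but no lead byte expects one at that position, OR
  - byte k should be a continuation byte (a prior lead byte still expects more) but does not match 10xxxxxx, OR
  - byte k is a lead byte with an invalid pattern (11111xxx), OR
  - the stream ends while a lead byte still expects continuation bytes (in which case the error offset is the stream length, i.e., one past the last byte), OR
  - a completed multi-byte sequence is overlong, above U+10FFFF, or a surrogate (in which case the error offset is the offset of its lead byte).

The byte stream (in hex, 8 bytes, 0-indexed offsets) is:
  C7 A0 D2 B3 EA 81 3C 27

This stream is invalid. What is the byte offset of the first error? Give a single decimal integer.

Byte[0]=C7: 2-byte lead, need 1 cont bytes. acc=0x7
Byte[1]=A0: continuation. acc=(acc<<6)|0x20=0x1E0
Completed: cp=U+01E0 (starts at byte 0)
Byte[2]=D2: 2-byte lead, need 1 cont bytes. acc=0x12
Byte[3]=B3: continuation. acc=(acc<<6)|0x33=0x4B3
Completed: cp=U+04B3 (starts at byte 2)
Byte[4]=EA: 3-byte lead, need 2 cont bytes. acc=0xA
Byte[5]=81: continuation. acc=(acc<<6)|0x01=0x281
Byte[6]=3C: expected 10xxxxxx continuation. INVALID

Answer: 6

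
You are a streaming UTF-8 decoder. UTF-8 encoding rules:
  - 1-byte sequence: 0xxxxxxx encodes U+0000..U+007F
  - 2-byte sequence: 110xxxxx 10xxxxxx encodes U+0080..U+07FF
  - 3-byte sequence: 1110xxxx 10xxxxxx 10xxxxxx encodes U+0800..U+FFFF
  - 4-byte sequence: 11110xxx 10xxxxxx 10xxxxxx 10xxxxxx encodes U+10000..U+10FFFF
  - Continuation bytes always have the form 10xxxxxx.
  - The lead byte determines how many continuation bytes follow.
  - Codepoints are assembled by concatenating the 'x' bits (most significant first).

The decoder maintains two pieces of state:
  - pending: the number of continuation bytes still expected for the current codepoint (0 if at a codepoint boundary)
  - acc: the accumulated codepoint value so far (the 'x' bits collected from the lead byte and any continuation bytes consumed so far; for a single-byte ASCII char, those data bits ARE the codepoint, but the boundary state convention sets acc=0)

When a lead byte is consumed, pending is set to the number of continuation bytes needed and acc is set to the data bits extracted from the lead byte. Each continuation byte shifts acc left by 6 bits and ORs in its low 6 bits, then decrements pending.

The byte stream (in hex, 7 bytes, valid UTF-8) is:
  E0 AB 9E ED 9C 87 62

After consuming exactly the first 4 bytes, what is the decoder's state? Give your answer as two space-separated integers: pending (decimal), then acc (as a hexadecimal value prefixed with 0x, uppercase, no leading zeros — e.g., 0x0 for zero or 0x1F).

Byte[0]=E0: 3-byte lead. pending=2, acc=0x0
Byte[1]=AB: continuation. acc=(acc<<6)|0x2B=0x2B, pending=1
Byte[2]=9E: continuation. acc=(acc<<6)|0x1E=0xADE, pending=0
Byte[3]=ED: 3-byte lead. pending=2, acc=0xD

Answer: 2 0xD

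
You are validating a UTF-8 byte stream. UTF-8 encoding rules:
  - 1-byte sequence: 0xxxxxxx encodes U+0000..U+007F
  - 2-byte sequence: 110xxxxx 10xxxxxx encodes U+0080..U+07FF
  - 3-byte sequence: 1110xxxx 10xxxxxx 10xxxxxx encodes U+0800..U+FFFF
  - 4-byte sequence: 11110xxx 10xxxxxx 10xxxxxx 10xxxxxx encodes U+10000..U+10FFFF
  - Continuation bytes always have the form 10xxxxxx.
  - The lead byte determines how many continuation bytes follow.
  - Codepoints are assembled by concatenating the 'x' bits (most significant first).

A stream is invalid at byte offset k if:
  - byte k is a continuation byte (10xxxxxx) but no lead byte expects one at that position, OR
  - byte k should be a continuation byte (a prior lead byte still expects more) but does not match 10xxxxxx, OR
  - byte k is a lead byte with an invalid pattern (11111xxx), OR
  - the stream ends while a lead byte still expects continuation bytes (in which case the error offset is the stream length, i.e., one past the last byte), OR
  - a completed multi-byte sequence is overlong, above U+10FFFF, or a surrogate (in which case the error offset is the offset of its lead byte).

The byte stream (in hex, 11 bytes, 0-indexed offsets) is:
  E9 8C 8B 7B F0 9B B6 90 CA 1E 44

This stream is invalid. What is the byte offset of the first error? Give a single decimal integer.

Byte[0]=E9: 3-byte lead, need 2 cont bytes. acc=0x9
Byte[1]=8C: continuation. acc=(acc<<6)|0x0C=0x24C
Byte[2]=8B: continuation. acc=(acc<<6)|0x0B=0x930B
Completed: cp=U+930B (starts at byte 0)
Byte[3]=7B: 1-byte ASCII. cp=U+007B
Byte[4]=F0: 4-byte lead, need 3 cont bytes. acc=0x0
Byte[5]=9B: continuation. acc=(acc<<6)|0x1B=0x1B
Byte[6]=B6: continuation. acc=(acc<<6)|0x36=0x6F6
Byte[7]=90: continuation. acc=(acc<<6)|0x10=0x1BD90
Completed: cp=U+1BD90 (starts at byte 4)
Byte[8]=CA: 2-byte lead, need 1 cont bytes. acc=0xA
Byte[9]=1E: expected 10xxxxxx continuation. INVALID

Answer: 9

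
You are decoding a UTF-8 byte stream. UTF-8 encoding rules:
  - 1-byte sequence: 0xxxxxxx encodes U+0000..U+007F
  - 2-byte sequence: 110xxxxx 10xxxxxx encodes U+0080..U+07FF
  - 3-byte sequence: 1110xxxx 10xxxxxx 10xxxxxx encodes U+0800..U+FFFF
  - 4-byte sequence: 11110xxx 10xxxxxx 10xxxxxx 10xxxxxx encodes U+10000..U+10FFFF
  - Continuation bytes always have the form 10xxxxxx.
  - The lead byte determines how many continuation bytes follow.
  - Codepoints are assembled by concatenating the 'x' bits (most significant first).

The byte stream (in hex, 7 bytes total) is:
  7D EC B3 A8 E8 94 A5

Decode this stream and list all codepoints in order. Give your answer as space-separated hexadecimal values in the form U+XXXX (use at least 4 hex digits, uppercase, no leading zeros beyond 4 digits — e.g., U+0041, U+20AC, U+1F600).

Byte[0]=7D: 1-byte ASCII. cp=U+007D
Byte[1]=EC: 3-byte lead, need 2 cont bytes. acc=0xC
Byte[2]=B3: continuation. acc=(acc<<6)|0x33=0x333
Byte[3]=A8: continuation. acc=(acc<<6)|0x28=0xCCE8
Completed: cp=U+CCE8 (starts at byte 1)
Byte[4]=E8: 3-byte lead, need 2 cont bytes. acc=0x8
Byte[5]=94: continuation. acc=(acc<<6)|0x14=0x214
Byte[6]=A5: continuation. acc=(acc<<6)|0x25=0x8525
Completed: cp=U+8525 (starts at byte 4)

Answer: U+007D U+CCE8 U+8525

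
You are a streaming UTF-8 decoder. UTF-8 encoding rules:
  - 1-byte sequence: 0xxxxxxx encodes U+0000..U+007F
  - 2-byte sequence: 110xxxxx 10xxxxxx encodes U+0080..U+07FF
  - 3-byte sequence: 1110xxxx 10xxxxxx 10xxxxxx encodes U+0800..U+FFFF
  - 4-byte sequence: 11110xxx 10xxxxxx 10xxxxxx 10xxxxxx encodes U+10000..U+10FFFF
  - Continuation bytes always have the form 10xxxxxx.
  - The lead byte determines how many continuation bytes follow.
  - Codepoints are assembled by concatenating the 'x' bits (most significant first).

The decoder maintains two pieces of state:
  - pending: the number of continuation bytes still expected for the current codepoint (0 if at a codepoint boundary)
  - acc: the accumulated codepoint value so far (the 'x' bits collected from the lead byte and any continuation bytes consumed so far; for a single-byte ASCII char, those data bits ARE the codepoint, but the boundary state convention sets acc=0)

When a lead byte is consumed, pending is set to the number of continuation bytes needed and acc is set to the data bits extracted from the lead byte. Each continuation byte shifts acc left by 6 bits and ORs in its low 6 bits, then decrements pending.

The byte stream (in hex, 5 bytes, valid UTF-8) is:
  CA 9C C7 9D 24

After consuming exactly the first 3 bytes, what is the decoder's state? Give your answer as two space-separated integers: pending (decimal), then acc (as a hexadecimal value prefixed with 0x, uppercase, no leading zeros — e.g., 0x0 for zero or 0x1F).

Byte[0]=CA: 2-byte lead. pending=1, acc=0xA
Byte[1]=9C: continuation. acc=(acc<<6)|0x1C=0x29C, pending=0
Byte[2]=C7: 2-byte lead. pending=1, acc=0x7

Answer: 1 0x7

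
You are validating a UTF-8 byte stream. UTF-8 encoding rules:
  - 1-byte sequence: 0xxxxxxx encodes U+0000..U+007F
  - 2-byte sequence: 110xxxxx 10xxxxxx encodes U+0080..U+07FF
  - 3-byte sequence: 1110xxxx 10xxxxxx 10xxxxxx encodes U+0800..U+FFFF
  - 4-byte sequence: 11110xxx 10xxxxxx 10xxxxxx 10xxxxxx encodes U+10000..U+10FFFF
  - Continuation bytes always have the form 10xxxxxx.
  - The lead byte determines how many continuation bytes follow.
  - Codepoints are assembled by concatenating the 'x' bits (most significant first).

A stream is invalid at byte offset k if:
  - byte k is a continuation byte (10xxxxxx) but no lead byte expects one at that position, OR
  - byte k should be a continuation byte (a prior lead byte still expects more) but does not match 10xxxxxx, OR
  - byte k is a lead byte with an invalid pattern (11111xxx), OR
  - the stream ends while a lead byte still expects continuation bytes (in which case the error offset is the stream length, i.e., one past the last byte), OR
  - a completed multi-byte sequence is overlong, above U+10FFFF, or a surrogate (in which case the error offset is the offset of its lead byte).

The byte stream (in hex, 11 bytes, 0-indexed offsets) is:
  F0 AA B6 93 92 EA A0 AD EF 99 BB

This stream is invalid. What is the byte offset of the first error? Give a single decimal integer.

Answer: 4

Derivation:
Byte[0]=F0: 4-byte lead, need 3 cont bytes. acc=0x0
Byte[1]=AA: continuation. acc=(acc<<6)|0x2A=0x2A
Byte[2]=B6: continuation. acc=(acc<<6)|0x36=0xAB6
Byte[3]=93: continuation. acc=(acc<<6)|0x13=0x2AD93
Completed: cp=U+2AD93 (starts at byte 0)
Byte[4]=92: INVALID lead byte (not 0xxx/110x/1110/11110)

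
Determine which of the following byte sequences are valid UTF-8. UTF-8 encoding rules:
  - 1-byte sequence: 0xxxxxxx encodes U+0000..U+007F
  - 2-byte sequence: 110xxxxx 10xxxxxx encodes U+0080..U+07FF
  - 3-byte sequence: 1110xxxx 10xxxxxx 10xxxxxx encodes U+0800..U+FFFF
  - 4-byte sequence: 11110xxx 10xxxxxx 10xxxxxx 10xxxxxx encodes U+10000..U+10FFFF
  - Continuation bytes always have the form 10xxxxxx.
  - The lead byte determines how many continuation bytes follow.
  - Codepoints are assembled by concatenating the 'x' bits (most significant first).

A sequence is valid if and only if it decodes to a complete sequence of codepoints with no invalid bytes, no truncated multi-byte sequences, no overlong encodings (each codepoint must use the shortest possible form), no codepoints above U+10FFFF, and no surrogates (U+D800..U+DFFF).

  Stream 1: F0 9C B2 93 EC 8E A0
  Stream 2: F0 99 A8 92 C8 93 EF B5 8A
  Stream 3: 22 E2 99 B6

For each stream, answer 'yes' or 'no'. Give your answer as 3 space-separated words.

Stream 1: decodes cleanly. VALID
Stream 2: decodes cleanly. VALID
Stream 3: decodes cleanly. VALID

Answer: yes yes yes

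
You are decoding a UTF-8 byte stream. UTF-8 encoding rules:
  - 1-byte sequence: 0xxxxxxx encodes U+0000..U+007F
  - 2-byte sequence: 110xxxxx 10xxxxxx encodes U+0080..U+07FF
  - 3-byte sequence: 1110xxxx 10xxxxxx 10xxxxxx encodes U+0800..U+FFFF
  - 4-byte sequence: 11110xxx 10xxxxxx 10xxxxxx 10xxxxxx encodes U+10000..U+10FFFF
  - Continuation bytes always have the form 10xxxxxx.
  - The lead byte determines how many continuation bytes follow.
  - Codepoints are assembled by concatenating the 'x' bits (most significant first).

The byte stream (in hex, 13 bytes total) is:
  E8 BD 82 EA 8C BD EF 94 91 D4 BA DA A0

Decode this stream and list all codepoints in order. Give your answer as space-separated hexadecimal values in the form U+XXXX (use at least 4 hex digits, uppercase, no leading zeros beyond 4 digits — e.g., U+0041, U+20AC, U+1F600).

Answer: U+8F42 U+A33D U+F511 U+053A U+06A0

Derivation:
Byte[0]=E8: 3-byte lead, need 2 cont bytes. acc=0x8
Byte[1]=BD: continuation. acc=(acc<<6)|0x3D=0x23D
Byte[2]=82: continuation. acc=(acc<<6)|0x02=0x8F42
Completed: cp=U+8F42 (starts at byte 0)
Byte[3]=EA: 3-byte lead, need 2 cont bytes. acc=0xA
Byte[4]=8C: continuation. acc=(acc<<6)|0x0C=0x28C
Byte[5]=BD: continuation. acc=(acc<<6)|0x3D=0xA33D
Completed: cp=U+A33D (starts at byte 3)
Byte[6]=EF: 3-byte lead, need 2 cont bytes. acc=0xF
Byte[7]=94: continuation. acc=(acc<<6)|0x14=0x3D4
Byte[8]=91: continuation. acc=(acc<<6)|0x11=0xF511
Completed: cp=U+F511 (starts at byte 6)
Byte[9]=D4: 2-byte lead, need 1 cont bytes. acc=0x14
Byte[10]=BA: continuation. acc=(acc<<6)|0x3A=0x53A
Completed: cp=U+053A (starts at byte 9)
Byte[11]=DA: 2-byte lead, need 1 cont bytes. acc=0x1A
Byte[12]=A0: continuation. acc=(acc<<6)|0x20=0x6A0
Completed: cp=U+06A0 (starts at byte 11)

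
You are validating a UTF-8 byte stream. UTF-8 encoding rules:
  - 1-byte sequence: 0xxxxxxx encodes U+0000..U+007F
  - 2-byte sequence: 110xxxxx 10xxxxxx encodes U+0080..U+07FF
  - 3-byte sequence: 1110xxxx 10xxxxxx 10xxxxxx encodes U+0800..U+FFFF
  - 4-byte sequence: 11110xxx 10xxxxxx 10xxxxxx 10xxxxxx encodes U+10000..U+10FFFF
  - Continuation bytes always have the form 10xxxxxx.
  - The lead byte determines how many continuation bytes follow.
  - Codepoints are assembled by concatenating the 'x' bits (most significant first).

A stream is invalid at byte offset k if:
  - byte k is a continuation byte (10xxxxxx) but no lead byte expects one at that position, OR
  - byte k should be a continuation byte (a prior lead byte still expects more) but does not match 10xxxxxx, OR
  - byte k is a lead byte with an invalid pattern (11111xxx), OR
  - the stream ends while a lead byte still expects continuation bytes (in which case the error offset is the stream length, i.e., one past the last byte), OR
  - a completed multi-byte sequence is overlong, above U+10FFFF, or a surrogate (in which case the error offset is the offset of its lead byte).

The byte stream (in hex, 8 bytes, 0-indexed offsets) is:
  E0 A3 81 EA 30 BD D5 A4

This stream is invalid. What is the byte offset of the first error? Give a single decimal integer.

Answer: 4

Derivation:
Byte[0]=E0: 3-byte lead, need 2 cont bytes. acc=0x0
Byte[1]=A3: continuation. acc=(acc<<6)|0x23=0x23
Byte[2]=81: continuation. acc=(acc<<6)|0x01=0x8C1
Completed: cp=U+08C1 (starts at byte 0)
Byte[3]=EA: 3-byte lead, need 2 cont bytes. acc=0xA
Byte[4]=30: expected 10xxxxxx continuation. INVALID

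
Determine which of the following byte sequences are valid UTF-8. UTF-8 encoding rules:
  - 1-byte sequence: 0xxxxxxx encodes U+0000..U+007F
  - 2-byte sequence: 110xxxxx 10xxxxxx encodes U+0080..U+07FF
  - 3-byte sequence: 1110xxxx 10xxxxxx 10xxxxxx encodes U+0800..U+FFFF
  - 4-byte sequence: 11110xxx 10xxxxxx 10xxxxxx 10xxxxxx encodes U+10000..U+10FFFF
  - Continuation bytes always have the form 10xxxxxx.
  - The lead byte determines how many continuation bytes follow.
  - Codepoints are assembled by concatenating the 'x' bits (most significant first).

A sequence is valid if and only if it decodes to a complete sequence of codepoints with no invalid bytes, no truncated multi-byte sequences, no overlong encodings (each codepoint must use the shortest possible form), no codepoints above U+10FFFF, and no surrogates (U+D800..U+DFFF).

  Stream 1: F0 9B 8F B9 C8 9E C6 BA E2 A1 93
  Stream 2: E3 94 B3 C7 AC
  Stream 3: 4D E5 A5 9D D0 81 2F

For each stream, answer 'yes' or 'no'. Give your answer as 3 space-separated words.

Answer: yes yes yes

Derivation:
Stream 1: decodes cleanly. VALID
Stream 2: decodes cleanly. VALID
Stream 3: decodes cleanly. VALID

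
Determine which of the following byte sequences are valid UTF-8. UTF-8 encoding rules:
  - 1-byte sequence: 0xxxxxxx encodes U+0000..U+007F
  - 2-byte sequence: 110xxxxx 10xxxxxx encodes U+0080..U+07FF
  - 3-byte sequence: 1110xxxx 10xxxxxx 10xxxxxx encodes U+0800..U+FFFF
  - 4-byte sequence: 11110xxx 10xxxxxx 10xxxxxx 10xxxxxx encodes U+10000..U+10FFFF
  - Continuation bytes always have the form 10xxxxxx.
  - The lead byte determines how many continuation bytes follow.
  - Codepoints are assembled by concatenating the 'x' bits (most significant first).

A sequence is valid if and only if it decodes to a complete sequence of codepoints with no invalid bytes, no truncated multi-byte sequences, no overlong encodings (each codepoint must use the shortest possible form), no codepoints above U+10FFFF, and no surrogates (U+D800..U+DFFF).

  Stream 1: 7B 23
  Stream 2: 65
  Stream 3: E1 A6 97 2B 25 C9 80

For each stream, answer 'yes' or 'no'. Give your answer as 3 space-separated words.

Answer: yes yes yes

Derivation:
Stream 1: decodes cleanly. VALID
Stream 2: decodes cleanly. VALID
Stream 3: decodes cleanly. VALID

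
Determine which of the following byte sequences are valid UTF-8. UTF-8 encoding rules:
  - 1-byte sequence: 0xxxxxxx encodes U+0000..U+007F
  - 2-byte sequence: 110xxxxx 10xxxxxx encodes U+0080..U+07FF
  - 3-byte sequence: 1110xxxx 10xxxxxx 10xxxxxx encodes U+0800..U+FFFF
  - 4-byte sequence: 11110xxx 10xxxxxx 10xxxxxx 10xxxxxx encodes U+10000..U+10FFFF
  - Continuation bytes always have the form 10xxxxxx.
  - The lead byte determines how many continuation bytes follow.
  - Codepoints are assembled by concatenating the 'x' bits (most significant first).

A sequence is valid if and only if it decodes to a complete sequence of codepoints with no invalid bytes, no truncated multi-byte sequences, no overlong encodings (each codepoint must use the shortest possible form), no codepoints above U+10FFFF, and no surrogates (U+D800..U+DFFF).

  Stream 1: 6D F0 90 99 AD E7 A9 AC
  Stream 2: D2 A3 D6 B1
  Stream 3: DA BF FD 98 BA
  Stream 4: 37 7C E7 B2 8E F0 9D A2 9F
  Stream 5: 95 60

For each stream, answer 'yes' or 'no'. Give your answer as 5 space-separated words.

Stream 1: decodes cleanly. VALID
Stream 2: decodes cleanly. VALID
Stream 3: error at byte offset 2. INVALID
Stream 4: decodes cleanly. VALID
Stream 5: error at byte offset 0. INVALID

Answer: yes yes no yes no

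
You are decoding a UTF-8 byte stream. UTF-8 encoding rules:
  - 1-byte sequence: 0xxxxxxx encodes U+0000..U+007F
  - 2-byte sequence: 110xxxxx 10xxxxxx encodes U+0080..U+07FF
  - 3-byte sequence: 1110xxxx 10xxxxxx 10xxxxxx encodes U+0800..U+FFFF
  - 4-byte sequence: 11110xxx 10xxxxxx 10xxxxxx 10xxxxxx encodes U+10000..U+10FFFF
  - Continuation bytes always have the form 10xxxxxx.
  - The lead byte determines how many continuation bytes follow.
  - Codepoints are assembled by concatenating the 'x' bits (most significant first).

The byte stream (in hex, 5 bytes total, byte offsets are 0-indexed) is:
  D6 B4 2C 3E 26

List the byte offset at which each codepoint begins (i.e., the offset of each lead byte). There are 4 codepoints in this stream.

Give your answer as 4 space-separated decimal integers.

Answer: 0 2 3 4

Derivation:
Byte[0]=D6: 2-byte lead, need 1 cont bytes. acc=0x16
Byte[1]=B4: continuation. acc=(acc<<6)|0x34=0x5B4
Completed: cp=U+05B4 (starts at byte 0)
Byte[2]=2C: 1-byte ASCII. cp=U+002C
Byte[3]=3E: 1-byte ASCII. cp=U+003E
Byte[4]=26: 1-byte ASCII. cp=U+0026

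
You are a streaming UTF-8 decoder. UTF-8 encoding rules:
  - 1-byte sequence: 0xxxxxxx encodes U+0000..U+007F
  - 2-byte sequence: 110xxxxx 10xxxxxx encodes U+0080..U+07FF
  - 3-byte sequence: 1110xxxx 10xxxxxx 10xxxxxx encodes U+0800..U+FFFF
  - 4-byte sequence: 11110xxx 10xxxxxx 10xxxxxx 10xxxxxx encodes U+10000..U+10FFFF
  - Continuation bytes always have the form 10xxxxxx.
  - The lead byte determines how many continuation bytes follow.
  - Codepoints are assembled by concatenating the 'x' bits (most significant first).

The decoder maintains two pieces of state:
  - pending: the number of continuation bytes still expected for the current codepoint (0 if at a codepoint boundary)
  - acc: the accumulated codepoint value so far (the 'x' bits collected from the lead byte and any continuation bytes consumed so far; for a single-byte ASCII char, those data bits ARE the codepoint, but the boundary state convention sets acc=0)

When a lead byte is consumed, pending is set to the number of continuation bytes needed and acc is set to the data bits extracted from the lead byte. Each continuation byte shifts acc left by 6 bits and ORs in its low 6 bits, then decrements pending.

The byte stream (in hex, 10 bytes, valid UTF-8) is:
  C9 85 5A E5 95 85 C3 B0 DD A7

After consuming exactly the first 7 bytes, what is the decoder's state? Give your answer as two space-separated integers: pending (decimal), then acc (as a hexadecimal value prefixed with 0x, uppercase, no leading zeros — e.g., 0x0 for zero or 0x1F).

Byte[0]=C9: 2-byte lead. pending=1, acc=0x9
Byte[1]=85: continuation. acc=(acc<<6)|0x05=0x245, pending=0
Byte[2]=5A: 1-byte. pending=0, acc=0x0
Byte[3]=E5: 3-byte lead. pending=2, acc=0x5
Byte[4]=95: continuation. acc=(acc<<6)|0x15=0x155, pending=1
Byte[5]=85: continuation. acc=(acc<<6)|0x05=0x5545, pending=0
Byte[6]=C3: 2-byte lead. pending=1, acc=0x3

Answer: 1 0x3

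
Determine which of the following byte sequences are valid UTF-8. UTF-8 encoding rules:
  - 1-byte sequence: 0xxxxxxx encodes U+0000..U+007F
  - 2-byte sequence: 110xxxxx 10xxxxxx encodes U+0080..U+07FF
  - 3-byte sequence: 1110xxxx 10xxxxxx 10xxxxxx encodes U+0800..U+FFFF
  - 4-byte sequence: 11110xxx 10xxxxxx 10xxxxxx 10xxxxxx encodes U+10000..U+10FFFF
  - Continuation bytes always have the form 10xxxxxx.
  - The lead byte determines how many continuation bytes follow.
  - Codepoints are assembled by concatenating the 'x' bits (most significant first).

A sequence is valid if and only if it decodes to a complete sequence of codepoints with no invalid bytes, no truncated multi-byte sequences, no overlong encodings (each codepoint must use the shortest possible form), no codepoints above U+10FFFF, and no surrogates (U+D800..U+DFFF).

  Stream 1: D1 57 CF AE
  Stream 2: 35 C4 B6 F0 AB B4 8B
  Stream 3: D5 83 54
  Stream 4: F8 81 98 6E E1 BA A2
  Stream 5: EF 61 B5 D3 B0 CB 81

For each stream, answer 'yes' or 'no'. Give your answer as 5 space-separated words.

Stream 1: error at byte offset 1. INVALID
Stream 2: decodes cleanly. VALID
Stream 3: decodes cleanly. VALID
Stream 4: error at byte offset 0. INVALID
Stream 5: error at byte offset 1. INVALID

Answer: no yes yes no no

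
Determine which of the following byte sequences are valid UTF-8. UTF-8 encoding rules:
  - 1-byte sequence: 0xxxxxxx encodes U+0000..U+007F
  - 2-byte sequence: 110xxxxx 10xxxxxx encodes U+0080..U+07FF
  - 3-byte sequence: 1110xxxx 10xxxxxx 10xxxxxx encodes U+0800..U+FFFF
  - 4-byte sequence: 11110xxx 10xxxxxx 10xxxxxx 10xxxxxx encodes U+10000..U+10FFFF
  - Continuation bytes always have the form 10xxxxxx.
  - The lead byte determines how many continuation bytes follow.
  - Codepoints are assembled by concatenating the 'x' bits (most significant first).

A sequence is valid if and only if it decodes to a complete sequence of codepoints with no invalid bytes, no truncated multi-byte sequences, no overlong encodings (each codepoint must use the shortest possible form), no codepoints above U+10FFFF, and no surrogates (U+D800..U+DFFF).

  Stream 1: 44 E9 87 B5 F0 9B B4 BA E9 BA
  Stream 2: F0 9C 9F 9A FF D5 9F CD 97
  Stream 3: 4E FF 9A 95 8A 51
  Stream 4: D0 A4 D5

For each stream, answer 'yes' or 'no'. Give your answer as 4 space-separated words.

Stream 1: error at byte offset 10. INVALID
Stream 2: error at byte offset 4. INVALID
Stream 3: error at byte offset 1. INVALID
Stream 4: error at byte offset 3. INVALID

Answer: no no no no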